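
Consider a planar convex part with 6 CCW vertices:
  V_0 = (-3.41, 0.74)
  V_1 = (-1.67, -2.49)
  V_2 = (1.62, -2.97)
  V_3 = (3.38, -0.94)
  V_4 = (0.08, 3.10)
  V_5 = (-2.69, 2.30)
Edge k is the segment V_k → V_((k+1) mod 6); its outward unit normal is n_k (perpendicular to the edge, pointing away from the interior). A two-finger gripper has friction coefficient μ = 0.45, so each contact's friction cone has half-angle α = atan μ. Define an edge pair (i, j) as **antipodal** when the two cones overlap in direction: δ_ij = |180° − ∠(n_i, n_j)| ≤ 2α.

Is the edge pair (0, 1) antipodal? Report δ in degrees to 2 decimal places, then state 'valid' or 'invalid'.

δ = 126.61°, invalid

α = atan 0.45 = 24.23°;  2α = 48.46°
edge 0: e_0 = (+1.74, -3.23);  n_0 = (-0.8804, -0.4743)
edge 1: e_1 = (+3.29, -0.48);  n_1 = (-0.1444, -0.9895)
∠(n_0, n_1) = 53.39°
δ = |180° − 53.39°| = 126.61°
126.61° > 2α = 48.46°  →  invalid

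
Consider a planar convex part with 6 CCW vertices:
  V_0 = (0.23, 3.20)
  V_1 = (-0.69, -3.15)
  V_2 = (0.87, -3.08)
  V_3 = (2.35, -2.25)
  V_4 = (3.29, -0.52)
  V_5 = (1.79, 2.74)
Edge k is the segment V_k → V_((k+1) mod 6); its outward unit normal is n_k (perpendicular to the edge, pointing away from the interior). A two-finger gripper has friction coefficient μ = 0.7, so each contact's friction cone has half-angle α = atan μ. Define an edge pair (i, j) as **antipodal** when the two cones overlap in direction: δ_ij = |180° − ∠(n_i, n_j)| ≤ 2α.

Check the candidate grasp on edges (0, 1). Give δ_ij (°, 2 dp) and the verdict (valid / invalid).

δ = 79.19°, invalid

α = atan 0.7 = 34.99°;  2α = 69.98°
edge 0: e_0 = (-0.92, -6.35);  n_0 = (-0.9897, +0.1434)
edge 1: e_1 = (+1.56, +0.07);  n_1 = (+0.0448, -0.9990)
∠(n_0, n_1) = 100.81°
δ = |180° − 100.81°| = 79.19°
79.19° > 2α = 69.98°  →  invalid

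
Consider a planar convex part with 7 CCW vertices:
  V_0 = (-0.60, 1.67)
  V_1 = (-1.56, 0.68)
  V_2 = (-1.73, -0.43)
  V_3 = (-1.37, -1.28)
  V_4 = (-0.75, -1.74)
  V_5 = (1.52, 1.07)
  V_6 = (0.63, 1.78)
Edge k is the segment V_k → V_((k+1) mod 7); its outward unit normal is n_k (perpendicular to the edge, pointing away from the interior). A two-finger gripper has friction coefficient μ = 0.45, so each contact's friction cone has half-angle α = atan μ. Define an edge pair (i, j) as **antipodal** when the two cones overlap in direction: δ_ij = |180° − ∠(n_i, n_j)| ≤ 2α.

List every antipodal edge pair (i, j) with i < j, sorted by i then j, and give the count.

α = atan 0.45 = 24.23°;  2α = 48.46°
n_0 = (-0.7179, +0.6961)
n_1 = (-0.9885, +0.1514)
n_2 = (-0.9208, -0.3900)
n_3 = (-0.5958, -0.8031)
n_4 = (+0.7779, -0.6284)
n_5 = (+0.6236, +0.7817)
n_6 = (-0.0891, +0.9960)
  (0,1): δ = 144.59°  ·
  (0,2): δ = 112.93°  ·
  (0,3): δ = 82.45°  ·
  (0,4): δ = 5.19°  ✓
  (0,5): δ = 95.54°  ·
  (0,6): δ = 139.23°  ·
  (1,2): δ = 148.34°  ·
  (1,3): δ = 117.87°  ·
  (1,4): δ = 30.22°  ✓
  (1,5): δ = 60.13°  ·
  (1,6): δ = 103.82°  ·
  (2,3): δ = 149.53°  ·
  (2,4): δ = 61.89°  ·
  (2,5): δ = 28.46°  ✓
  (2,6): δ = 72.16°  ·
  (3,4): δ = 92.36°  ·
  (3,5): δ = 2.01°  ✓
  (3,6): δ = 41.68°  ✓
  (4,5): δ = 89.65°  ·
  (4,6): δ = 45.96°  ✓
  (5,6): δ = 136.31°  ·
antipodal pairs: 6

count = 6; pairs: (0,4), (1,4), (2,5), (3,5), (3,6), (4,6)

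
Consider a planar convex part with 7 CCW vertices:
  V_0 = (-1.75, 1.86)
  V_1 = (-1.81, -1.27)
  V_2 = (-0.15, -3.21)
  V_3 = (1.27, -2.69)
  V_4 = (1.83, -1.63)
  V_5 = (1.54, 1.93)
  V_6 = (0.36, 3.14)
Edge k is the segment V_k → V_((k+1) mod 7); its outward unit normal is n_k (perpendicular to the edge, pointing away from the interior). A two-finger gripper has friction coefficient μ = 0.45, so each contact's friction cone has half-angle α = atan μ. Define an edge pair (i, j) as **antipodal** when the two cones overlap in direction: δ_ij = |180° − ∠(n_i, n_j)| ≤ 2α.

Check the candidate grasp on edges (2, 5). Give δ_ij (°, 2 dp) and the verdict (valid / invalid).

α = atan 0.45 = 24.23°;  2α = 48.46°
edge 2: e_2 = (+1.42, +0.52);  n_2 = (+0.3439, -0.9390)
edge 5: e_5 = (-1.18, +1.21);  n_5 = (+0.7159, +0.6982)
∠(n_2, n_5) = 114.17°
δ = |180° − 114.17°| = 65.83°
65.83° > 2α = 48.46°  →  invalid

δ = 65.83°, invalid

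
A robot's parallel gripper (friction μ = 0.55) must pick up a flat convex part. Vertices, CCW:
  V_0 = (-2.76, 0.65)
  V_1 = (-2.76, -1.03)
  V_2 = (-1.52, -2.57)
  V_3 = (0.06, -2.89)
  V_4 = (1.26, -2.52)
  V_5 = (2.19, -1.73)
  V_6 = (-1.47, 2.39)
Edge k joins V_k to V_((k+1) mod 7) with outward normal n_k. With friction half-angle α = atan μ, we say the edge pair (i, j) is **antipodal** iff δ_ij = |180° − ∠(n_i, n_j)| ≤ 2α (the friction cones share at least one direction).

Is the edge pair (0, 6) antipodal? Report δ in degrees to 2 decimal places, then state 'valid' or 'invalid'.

δ = 143.45°, invalid

α = atan 0.55 = 28.81°;  2α = 57.62°
edge 0: e_0 = (+0.00, -1.68);  n_0 = (-1.0000, -0.0000)
edge 6: e_6 = (-1.29, -1.74);  n_6 = (-0.8033, +0.5956)
∠(n_0, n_6) = 36.55°
δ = |180° − 36.55°| = 143.45°
143.45° > 2α = 57.62°  →  invalid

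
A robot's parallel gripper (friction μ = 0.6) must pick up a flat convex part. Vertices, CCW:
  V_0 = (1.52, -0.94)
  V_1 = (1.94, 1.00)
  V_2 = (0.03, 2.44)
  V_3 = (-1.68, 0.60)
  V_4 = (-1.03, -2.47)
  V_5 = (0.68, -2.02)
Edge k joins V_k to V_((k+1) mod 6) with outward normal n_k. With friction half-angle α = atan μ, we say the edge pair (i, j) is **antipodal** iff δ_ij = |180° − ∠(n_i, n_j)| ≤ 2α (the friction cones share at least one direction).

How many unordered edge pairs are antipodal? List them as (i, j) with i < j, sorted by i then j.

count = 7; pairs: (0,2), (0,3), (1,3), (1,4), (2,4), (2,5), (3,5)

α = atan 0.6 = 30.96°;  2α = 61.93°
n_0 = (+0.9774, -0.2116)
n_1 = (+0.6020, +0.7985)
n_2 = (-0.7325, +0.6808)
n_3 = (-0.9783, -0.2071)
n_4 = (+0.2545, -0.9671)
n_5 = (+0.7894, -0.6139)
  (0,1): δ = 114.80°  ·
  (0,2): δ = 30.69°  ✓
  (0,3): δ = 24.17°  ✓
  (0,4): δ = 116.96°  ·
  (0,5): δ = 154.34°  ·
  (1,2): δ = 95.89°  ·
  (1,3): δ = 41.03°  ✓
  (1,4): δ = 51.76°  ✓
  (1,5): δ = 89.14°  ·
  (2,3): δ = 125.14°  ·
  (2,4): δ = 32.35°  ✓
  (2,5): δ = 5.03°  ✓
  (3,4): δ = 87.21°  ·
  (3,5): δ = 49.83°  ✓
  (4,5): δ = 142.62°  ·
antipodal pairs: 7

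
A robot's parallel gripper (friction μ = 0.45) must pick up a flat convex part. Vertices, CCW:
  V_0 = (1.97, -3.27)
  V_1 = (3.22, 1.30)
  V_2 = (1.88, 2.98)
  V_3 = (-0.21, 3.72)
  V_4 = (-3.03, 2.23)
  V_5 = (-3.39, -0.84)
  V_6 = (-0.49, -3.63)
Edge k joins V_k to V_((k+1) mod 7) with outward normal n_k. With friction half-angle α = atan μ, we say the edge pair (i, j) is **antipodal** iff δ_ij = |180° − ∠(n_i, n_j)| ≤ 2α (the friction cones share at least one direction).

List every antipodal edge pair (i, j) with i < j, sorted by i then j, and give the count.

count = 7; pairs: (0,3), (0,4), (1,4), (1,5), (2,5), (2,6), (3,6)

α = atan 0.45 = 24.23°;  2α = 48.46°
n_0 = (+0.9646, -0.2638)
n_1 = (+0.7818, +0.6236)
n_2 = (+0.3338, +0.9427)
n_3 = (-0.4672, +0.8842)
n_4 = (-0.9932, +0.1165)
n_5 = (-0.6933, -0.7206)
n_6 = (+0.1448, -0.9895)
  (0,1): δ = 126.13°  ·
  (0,2): δ = 94.20°  ·
  (0,3): δ = 46.85°  ✓
  (0,4): δ = 8.61°  ✓
  (0,5): δ = 61.41°  ·
  (0,6): δ = 113.62°  ·
  (1,2): δ = 148.07°  ·
  (1,3): δ = 100.73°  ·
  (1,4): δ = 45.26°  ✓
  (1,5): δ = 7.53°  ✓
  (1,6): δ = 59.75°  ·
  (2,3): δ = 132.65°  ·
  (2,4): δ = 77.19°  ·
  (2,5): δ = 24.40°  ✓
  (2,6): δ = 27.82°  ✓
  (3,4): δ = 124.54°  ·
  (3,5): δ = 71.74°  ·
  (3,6): δ = 19.52°  ✓
  (4,5): δ = 127.20°  ·
  (4,6): δ = 74.99°  ·
  (5,6): δ = 127.78°  ·
antipodal pairs: 7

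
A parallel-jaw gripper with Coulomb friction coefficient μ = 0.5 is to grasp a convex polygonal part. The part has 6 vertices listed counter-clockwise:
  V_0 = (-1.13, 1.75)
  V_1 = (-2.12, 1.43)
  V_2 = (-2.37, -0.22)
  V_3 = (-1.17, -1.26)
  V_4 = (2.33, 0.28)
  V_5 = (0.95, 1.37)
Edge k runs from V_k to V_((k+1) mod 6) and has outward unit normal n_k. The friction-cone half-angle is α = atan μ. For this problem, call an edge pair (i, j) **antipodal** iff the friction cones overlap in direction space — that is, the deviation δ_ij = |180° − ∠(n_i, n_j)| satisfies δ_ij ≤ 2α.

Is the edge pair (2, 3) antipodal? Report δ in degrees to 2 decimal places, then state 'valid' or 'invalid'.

δ = 115.34°, invalid

α = atan 0.5 = 26.57°;  2α = 53.13°
edge 2: e_2 = (+1.20, -1.04);  n_2 = (-0.6549, -0.7557)
edge 3: e_3 = (+3.50, +1.54);  n_3 = (+0.4027, -0.9153)
∠(n_2, n_3) = 64.66°
δ = |180° − 64.66°| = 115.34°
115.34° > 2α = 53.13°  →  invalid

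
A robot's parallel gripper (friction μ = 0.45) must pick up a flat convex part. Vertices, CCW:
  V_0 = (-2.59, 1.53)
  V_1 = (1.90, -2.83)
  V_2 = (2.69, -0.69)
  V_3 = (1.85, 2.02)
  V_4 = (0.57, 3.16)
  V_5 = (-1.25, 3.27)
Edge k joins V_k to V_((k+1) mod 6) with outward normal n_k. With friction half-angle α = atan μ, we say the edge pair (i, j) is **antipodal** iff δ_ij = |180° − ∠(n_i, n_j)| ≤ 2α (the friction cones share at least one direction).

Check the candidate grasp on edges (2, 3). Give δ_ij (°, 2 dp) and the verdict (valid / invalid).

α = atan 0.45 = 24.23°;  2α = 48.46°
edge 2: e_2 = (-0.84, +2.71);  n_2 = (+0.9552, +0.2961)
edge 3: e_3 = (-1.28, +1.14);  n_3 = (+0.6651, +0.7468)
∠(n_2, n_3) = 31.09°
δ = |180° − 31.09°| = 148.91°
148.91° > 2α = 48.46°  →  invalid

δ = 148.91°, invalid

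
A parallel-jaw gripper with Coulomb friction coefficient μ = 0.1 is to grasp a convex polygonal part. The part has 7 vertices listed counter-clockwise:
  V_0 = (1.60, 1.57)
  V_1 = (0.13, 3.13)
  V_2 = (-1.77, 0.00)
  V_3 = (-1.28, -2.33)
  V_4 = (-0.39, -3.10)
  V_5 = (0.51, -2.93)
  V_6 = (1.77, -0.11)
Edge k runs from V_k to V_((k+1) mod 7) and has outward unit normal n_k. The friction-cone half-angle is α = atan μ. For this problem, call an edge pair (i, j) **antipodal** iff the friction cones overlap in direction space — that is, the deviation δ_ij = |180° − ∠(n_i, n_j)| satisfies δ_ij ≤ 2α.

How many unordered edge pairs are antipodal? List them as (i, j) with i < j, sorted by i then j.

count = 3; pairs: (0,3), (1,5), (2,6)

α = atan 0.1 = 5.71°;  2α = 11.42°
n_0 = (+0.7278, +0.6858)
n_1 = (-0.8548, +0.5189)
n_2 = (-0.9786, -0.2058)
n_3 = (-0.6543, -0.7562)
n_4 = (+0.1856, -0.9826)
n_5 = (+0.9130, -0.4079)
n_6 = (+0.9949, +0.1007)
  (0,1): δ = 74.56°  ·
  (0,2): δ = 31.42°  ·
  (0,3): δ = 5.84°  ✓
  (0,4): δ = 57.40°  ·
  (0,5): δ = 112.63°  ·
  (0,6): δ = 142.48°  ·
  (1,2): δ = 136.86°  ·
  (1,3): δ = 99.61°  ·
  (1,4): δ = 48.04°  ·
  (1,5): δ = 7.18°  ✓
  (1,6): δ = 37.04°  ·
  (2,3): δ = 142.74°  ·
  (2,4): δ = 91.18°  ·
  (2,5): δ = 35.95°  ·
  (2,6): δ = 6.10°  ✓
  (3,4): δ = 128.44°  ·
  (3,5): δ = 73.21°  ·
  (3,6): δ = 43.36°  ·
  (4,5): δ = 124.77°  ·
  (4,6): δ = 94.92°  ·
  (5,6): δ = 150.15°  ·
antipodal pairs: 3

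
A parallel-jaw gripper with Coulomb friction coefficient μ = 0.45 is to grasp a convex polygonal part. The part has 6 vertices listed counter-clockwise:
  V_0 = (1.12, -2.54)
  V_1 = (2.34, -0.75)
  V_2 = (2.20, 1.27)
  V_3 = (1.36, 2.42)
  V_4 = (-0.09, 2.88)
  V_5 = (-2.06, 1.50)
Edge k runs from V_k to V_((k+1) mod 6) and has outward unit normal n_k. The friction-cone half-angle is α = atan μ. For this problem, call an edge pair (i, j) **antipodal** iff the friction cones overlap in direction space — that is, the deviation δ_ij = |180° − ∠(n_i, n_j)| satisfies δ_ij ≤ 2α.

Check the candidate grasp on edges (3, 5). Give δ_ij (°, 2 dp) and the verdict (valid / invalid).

α = atan 0.45 = 24.23°;  2α = 48.46°
edge 3: e_3 = (-1.45, +0.46);  n_3 = (+0.3024, +0.9532)
edge 5: e_5 = (+3.18, -4.04);  n_5 = (-0.7858, -0.6185)
∠(n_3, n_5) = 145.81°
δ = |180° − 145.81°| = 34.19°
34.19° ≤ 2α = 48.46°  →  valid

δ = 34.19°, valid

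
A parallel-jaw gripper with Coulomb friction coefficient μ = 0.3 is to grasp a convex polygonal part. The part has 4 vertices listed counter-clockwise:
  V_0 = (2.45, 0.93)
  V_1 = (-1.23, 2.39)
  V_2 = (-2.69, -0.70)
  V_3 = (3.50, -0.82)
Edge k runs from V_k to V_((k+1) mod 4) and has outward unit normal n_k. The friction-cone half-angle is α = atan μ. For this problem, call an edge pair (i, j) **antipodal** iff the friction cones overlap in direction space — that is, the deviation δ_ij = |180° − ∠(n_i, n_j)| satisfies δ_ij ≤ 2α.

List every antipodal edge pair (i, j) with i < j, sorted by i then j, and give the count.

count = 1; pairs: (0,2)

α = atan 0.3 = 16.70°;  2α = 33.40°
n_0 = (+0.3688, +0.9295)
n_1 = (-0.9042, +0.4272)
n_2 = (-0.0194, -0.9998)
n_3 = (+0.8575, +0.5145)
  (0,1): δ = 93.65°  ·
  (0,2): δ = 20.53°  ✓
  (0,3): δ = 142.60°  ·
  (1,2): δ = 65.82°  ·
  (1,3): δ = 56.25°  ·
  (2,3): δ = 57.93°  ·
antipodal pairs: 1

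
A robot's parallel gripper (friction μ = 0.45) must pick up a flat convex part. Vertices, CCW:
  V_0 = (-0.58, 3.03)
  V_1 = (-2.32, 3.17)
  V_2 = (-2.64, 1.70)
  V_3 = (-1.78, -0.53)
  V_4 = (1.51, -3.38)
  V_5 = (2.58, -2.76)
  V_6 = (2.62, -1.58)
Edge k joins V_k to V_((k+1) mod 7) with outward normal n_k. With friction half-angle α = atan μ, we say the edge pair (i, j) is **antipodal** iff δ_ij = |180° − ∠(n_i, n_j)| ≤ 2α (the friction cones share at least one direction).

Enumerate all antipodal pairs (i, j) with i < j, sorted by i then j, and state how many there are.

α = atan 0.45 = 24.23°;  2α = 48.46°
n_0 = (+0.0802, +0.9968)
n_1 = (-0.9771, +0.2127)
n_2 = (-0.9330, -0.3598)
n_3 = (-0.6548, -0.7558)
n_4 = (+0.5014, -0.8652)
n_5 = (+0.9994, -0.0339)
n_6 = (+0.8215, +0.5702)
  (0,1): δ = 97.68°  ·
  (0,2): δ = 64.31°  ·
  (0,3): δ = 36.30°  ✓
  (0,4): δ = 34.69°  ✓
  (0,5): δ = 92.66°  ·
  (0,6): δ = 129.37°  ·
  (1,2): δ = 146.63°  ·
  (1,3): δ = 118.62°  ·
  (1,4): δ = 47.63°  ✓
  (1,5): δ = 10.34°  ✓
  (1,6): δ = 47.05°  ✓
  (2,3): δ = 151.99°  ·
  (2,4): δ = 81.00°  ·
  (2,5): δ = 23.03°  ✓
  (2,6): δ = 13.68°  ✓
  (3,4): δ = 109.01°  ·
  (3,5): δ = 51.04°  ·
  (3,6): δ = 14.33°  ✓
  (4,5): δ = 122.03°  ·
  (4,6): δ = 85.32°  ·
  (5,6): δ = 143.29°  ·
antipodal pairs: 8

count = 8; pairs: (0,3), (0,4), (1,4), (1,5), (1,6), (2,5), (2,6), (3,6)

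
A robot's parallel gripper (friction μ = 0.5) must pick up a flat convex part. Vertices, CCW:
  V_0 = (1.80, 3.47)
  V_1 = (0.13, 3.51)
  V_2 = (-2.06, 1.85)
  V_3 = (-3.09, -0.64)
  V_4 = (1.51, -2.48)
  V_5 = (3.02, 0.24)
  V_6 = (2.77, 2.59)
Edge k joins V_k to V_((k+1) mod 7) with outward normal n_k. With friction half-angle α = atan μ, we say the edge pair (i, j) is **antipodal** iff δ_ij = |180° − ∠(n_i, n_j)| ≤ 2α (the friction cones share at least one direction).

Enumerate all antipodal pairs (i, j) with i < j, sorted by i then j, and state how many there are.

count = 5; pairs: (0,3), (1,4), (2,4), (2,5), (3,6)

α = atan 0.5 = 26.57°;  2α = 53.13°
n_0 = (+0.0239, +0.9997)
n_1 = (-0.6041, +0.7969)
n_2 = (-0.9241, +0.3822)
n_3 = (-0.3714, -0.9285)
n_4 = (+0.8743, -0.4854)
n_5 = (+0.9944, +0.1058)
n_6 = (+0.6719, +0.7406)
  (0,1): δ = 141.47°  ·
  (0,2): δ = 111.10°  ·
  (0,3): δ = 20.43°  ✓
  (0,4): δ = 62.34°  ·
  (0,5): δ = 97.44°  ·
  (0,6): δ = 139.16°  ·
  (1,2): δ = 149.63°  ·
  (1,3): δ = 58.96°  ·
  (1,4): δ = 23.80°  ✓
  (1,5): δ = 58.91°  ·
  (1,6): δ = 100.62°  ·
  (2,3): δ = 89.33°  ·
  (2,4): δ = 6.56°  ✓
  (2,5): δ = 28.55°  ✓
  (2,6): δ = 70.26°  ·
  (3,4): δ = 97.24°  ·
  (3,5): δ = 62.13°  ·
  (3,6): δ = 20.41°  ✓
  (4,5): δ = 144.89°  ·
  (4,6): δ = 103.18°  ·
  (5,6): δ = 138.29°  ·
antipodal pairs: 5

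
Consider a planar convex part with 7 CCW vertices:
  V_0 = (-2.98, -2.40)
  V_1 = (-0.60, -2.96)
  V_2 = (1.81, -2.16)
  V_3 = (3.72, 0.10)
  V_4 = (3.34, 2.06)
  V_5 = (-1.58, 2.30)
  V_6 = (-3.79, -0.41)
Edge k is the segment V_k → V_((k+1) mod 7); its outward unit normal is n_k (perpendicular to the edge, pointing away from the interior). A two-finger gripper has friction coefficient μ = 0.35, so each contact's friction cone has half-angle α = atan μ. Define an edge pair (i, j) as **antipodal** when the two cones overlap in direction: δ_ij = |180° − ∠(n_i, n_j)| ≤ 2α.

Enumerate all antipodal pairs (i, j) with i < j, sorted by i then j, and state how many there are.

count = 5; pairs: (0,4), (1,4), (1,5), (2,5), (3,6)

α = atan 0.35 = 19.29°;  2α = 38.58°
n_0 = (-0.2290, -0.9734)
n_1 = (+0.3150, -0.9491)
n_2 = (+0.7638, -0.6455)
n_3 = (+0.9817, +0.1903)
n_4 = (+0.0487, +0.9988)
n_5 = (-0.7750, +0.6320)
n_6 = (-0.9262, -0.3770)
  (0,1): δ = 148.40°  ·
  (0,2): δ = 116.96°  ·
  (0,3): δ = 65.79°  ·
  (0,4): δ = 10.45°  ✓
  (0,5): δ = 64.04°  ·
  (0,6): δ = 125.39°  ·
  (1,2): δ = 148.57°  ·
  (1,3): δ = 97.39°  ·
  (1,4): δ = 21.16°  ✓
  (1,5): δ = 32.44°  ✓
  (1,6): δ = 93.78°  ·
  (2,3): δ = 128.83°  ·
  (2,4): δ = 52.59°  ·
  (2,5): δ = 1.01°  ✓
  (2,6): δ = 62.35°  ·
  (3,4): δ = 103.76°  ·
  (3,5): δ = 50.17°  ·
  (3,6): δ = 11.18°  ✓
  (4,5): δ = 126.40°  ·
  (4,6): δ = 65.06°  ·
  (5,6): δ = 118.65°  ·
antipodal pairs: 5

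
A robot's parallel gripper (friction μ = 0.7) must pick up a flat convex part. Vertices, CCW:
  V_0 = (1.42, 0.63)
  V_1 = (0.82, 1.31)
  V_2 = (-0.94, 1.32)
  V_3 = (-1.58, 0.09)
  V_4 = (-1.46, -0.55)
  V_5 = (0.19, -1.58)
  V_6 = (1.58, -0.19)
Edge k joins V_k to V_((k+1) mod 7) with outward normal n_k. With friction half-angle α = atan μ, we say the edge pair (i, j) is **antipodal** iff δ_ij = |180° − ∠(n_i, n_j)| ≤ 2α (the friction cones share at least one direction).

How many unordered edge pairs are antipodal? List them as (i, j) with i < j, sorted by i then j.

α = atan 0.7 = 34.99°;  2α = 69.98°
n_0 = (+0.7498, +0.6616)
n_1 = (+0.0057, +1.0000)
n_2 = (-0.8871, +0.4616)
n_3 = (-0.9829, -0.1843)
n_4 = (-0.5295, -0.8483)
n_5 = (+0.7071, -0.7071)
n_6 = (+0.9815, +0.1915)
  (0,1): δ = 131.75°  ·
  (0,2): δ = 68.91°  ✓
  (0,3): δ = 30.80°  ✓
  (0,4): δ = 16.60°  ✓
  (0,5): δ = 93.58°  ·
  (0,6): δ = 149.62°  ·
  (1,2): δ = 117.16°  ·
  (1,3): δ = 79.05°  ·
  (1,4): δ = 31.65°  ✓
  (1,5): δ = 45.33°  ✓
  (1,6): δ = 101.37°  ·
  (2,3): δ = 141.89°  ·
  (2,4): δ = 94.49°  ·
  (2,5): δ = 17.51°  ✓
  (2,6): δ = 38.53°  ✓
  (3,4): δ = 132.59°  ·
  (3,5): δ = 55.62°  ✓
  (3,6): δ = 0.42°  ✓
  (4,5): δ = 103.03°  ·
  (4,6): δ = 46.98°  ✓
  (5,6): δ = 123.96°  ·
antipodal pairs: 10

count = 10; pairs: (0,2), (0,3), (0,4), (1,4), (1,5), (2,5), (2,6), (3,5), (3,6), (4,6)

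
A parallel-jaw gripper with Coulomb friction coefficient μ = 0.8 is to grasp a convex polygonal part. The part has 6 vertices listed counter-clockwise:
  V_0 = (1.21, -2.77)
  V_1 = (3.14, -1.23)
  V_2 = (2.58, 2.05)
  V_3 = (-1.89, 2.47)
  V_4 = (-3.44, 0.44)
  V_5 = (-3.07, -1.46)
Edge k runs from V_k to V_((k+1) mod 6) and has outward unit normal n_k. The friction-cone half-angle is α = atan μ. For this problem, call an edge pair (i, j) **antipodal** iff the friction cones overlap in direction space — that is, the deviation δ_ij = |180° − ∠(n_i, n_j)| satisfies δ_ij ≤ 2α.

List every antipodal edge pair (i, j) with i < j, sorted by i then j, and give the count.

count = 9; pairs: (0,2), (0,3), (0,4), (1,3), (1,4), (1,5), (2,4), (2,5), (3,5)

α = atan 0.8 = 38.66°;  2α = 77.32°
n_0 = (+0.6237, -0.7817)
n_1 = (+0.9857, +0.1683)
n_2 = (+0.0935, +0.9956)
n_3 = (-0.7948, +0.6069)
n_4 = (-0.9816, -0.1911)
n_5 = (-0.2927, -0.9562)
  (0,1): δ = 118.90°  ·
  (0,2): δ = 43.96°  ✓
  (0,3): δ = 14.05°  ✓
  (0,4): δ = 62.43°  ✓
  (0,5): δ = 124.39°  ·
  (1,2): δ = 105.06°  ·
  (1,3): δ = 47.05°  ✓
  (1,4): δ = 1.33°  ✓
  (1,5): δ = 63.29°  ✓
  (2,3): δ = 122.00°  ·
  (2,4): δ = 73.61°  ✓
  (2,5): δ = 11.65°  ✓
  (3,4): δ = 131.62°  ·
  (3,5): δ = 69.65°  ✓
  (4,5): δ = 118.04°  ·
antipodal pairs: 9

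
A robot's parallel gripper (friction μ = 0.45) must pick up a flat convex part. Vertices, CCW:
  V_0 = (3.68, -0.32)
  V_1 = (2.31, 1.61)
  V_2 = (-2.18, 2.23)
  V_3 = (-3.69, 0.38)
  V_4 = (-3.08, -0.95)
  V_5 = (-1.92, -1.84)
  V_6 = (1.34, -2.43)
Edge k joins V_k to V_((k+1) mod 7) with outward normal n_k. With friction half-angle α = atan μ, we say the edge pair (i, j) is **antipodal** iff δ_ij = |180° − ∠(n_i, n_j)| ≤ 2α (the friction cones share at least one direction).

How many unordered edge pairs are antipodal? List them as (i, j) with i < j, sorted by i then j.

count = 6; pairs: (0,3), (0,4), (0,5), (1,4), (1,5), (2,6)

α = atan 0.45 = 24.23°;  2α = 48.46°
n_0 = (+0.8154, +0.5788)
n_1 = (+0.1368, +0.9906)
n_2 = (-0.7747, +0.6323)
n_3 = (-0.9090, -0.4169)
n_4 = (-0.6087, -0.7934)
n_5 = (-0.1781, -0.9840)
n_6 = (+0.6697, -0.7427)
  (0,1): δ = 133.23°  ·
  (0,2): δ = 74.59°  ·
  (0,3): δ = 10.73°  ✓
  (0,4): δ = 17.13°  ✓
  (0,5): δ = 44.37°  ✓
  (0,6): δ = 96.67°  ·
  (1,2): δ = 121.36°  ·
  (1,3): δ = 57.50°  ·
  (1,4): δ = 29.63°  ✓
  (1,5): δ = 2.40°  ✓
  (1,6): δ = 49.90°  ·
  (2,3): δ = 116.14°  ·
  (2,4): δ = 88.28°  ·
  (2,5): δ = 61.04°  ·
  (2,6): δ = 8.74°  ✓
  (3,4): δ = 152.14°  ·
  (3,5): δ = 124.90°  ·
  (3,6): δ = 72.60°  ·
  (4,5): δ = 152.76°  ·
  (4,6): δ = 100.46°  ·
  (5,6): δ = 127.70°  ·
antipodal pairs: 6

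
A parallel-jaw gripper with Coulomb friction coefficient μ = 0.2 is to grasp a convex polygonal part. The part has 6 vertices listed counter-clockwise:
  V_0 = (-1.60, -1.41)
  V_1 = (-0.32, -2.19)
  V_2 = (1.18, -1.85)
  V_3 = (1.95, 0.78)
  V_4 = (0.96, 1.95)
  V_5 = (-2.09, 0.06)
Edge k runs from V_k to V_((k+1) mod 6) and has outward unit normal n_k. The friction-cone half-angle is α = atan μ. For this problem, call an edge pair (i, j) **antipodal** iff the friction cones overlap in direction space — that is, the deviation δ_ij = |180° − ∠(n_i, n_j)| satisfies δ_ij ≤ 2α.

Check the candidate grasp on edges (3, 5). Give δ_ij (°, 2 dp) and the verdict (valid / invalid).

α = atan 0.2 = 11.31°;  2α = 22.62°
edge 3: e_3 = (-0.99, +1.17);  n_3 = (+0.7634, +0.6459)
edge 5: e_5 = (+0.49, -1.47);  n_5 = (-0.9487, -0.3162)
∠(n_3, n_5) = 158.20°
δ = |180° − 158.20°| = 21.80°
21.80° ≤ 2α = 22.62°  →  valid

δ = 21.80°, valid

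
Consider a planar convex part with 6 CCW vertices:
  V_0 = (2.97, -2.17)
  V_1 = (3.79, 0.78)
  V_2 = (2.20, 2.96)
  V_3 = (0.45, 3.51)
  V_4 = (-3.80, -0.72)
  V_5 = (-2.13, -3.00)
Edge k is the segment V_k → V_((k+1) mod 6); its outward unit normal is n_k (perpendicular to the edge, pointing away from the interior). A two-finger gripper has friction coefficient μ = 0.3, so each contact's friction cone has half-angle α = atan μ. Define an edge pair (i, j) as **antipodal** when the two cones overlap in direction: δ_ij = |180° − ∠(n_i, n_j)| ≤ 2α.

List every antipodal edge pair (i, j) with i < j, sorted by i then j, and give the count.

count = 3; pairs: (0,3), (1,4), (2,5)

α = atan 0.3 = 16.70°;  2α = 33.40°
n_0 = (+0.9635, -0.2678)
n_1 = (+0.8079, +0.5893)
n_2 = (+0.2998, +0.9540)
n_3 = (-0.7054, +0.7088)
n_4 = (-0.8067, -0.5909)
n_5 = (+0.1606, -0.9870)
  (0,1): δ = 128.36°  ·
  (0,2): δ = 91.91°  ·
  (0,3): δ = 29.60°  ✓
  (0,4): δ = 51.76°  ·
  (0,5): δ = 114.78°  ·
  (1,2): δ = 143.55°  ·
  (1,3): δ = 81.24°  ·
  (1,4): δ = 0.12°  ✓
  (1,5): δ = 63.14°  ·
  (2,3): δ = 117.69°  ·
  (2,4): δ = 36.33°  ·
  (2,5): δ = 26.69°  ✓
  (3,4): δ = 98.64°  ·
  (3,5): δ = 35.62°  ·
  (4,5): δ = 116.98°  ·
antipodal pairs: 3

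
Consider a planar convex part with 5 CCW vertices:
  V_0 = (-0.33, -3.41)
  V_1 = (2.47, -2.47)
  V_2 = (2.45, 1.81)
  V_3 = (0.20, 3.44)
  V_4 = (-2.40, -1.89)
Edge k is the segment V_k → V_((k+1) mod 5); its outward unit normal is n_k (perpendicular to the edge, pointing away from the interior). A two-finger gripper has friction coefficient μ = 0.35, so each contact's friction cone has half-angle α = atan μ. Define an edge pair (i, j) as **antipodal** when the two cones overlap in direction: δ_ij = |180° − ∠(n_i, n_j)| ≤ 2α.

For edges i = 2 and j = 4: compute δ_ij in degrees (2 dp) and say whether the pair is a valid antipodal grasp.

α = atan 0.35 = 19.29°;  2α = 38.58°
edge 2: e_2 = (-2.25, +1.63);  n_2 = (+0.5867, +0.8098)
edge 4: e_4 = (+2.07, -1.52);  n_4 = (-0.5919, -0.8060)
∠(n_2, n_4) = 179.63°
δ = |180° − 179.63°| = 0.37°
0.37° ≤ 2α = 38.58°  →  valid

δ = 0.37°, valid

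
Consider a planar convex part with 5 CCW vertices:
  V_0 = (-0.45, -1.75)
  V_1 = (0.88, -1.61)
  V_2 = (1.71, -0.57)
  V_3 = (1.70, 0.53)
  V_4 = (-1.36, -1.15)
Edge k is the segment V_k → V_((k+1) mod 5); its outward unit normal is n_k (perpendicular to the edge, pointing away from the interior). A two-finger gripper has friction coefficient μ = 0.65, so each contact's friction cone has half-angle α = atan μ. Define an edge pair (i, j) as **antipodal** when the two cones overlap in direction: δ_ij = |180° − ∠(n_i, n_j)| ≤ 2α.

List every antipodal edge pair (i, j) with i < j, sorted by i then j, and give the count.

count = 5; pairs: (0,3), (1,3), (2,3), (2,4), (3,4)

α = atan 0.65 = 33.02°;  2α = 66.05°
n_0 = (+0.1047, -0.9945)
n_1 = (+0.7816, -0.6238)
n_2 = (+1.0000, +0.0091)
n_3 = (-0.4813, +0.8766)
n_4 = (-0.5505, -0.8349)
  (0,1): δ = 134.60°  ·
  (0,2): δ = 95.49°  ·
  (0,3): δ = 22.76°  ✓
  (0,4): δ = 140.59°  ·
  (1,2): δ = 140.89°  ·
  (1,3): δ = 22.64°  ✓
  (1,4): δ = 95.19°  ·
  (2,3): δ = 61.75°  ✓
  (2,4): δ = 56.08°  ✓
  (3,4): δ = 62.17°  ✓
antipodal pairs: 5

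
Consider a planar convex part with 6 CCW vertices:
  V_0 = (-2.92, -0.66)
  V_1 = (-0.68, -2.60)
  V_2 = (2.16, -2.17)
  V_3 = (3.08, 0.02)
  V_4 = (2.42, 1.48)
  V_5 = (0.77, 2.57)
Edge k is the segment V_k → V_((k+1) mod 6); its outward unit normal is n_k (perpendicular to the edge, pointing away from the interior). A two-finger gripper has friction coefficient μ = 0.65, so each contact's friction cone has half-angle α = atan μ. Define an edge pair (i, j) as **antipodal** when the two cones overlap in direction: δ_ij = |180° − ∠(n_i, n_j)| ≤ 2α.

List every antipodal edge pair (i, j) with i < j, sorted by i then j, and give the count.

count = 5; pairs: (0,3), (0,4), (1,4), (1,5), (2,5)

α = atan 0.65 = 33.02°;  2α = 66.05°
n_0 = (-0.6547, -0.7559)
n_1 = (+0.1497, -0.9887)
n_2 = (+0.9220, -0.3873)
n_3 = (+0.9112, +0.4119)
n_4 = (+0.5512, +0.8344)
n_5 = (-0.6586, +0.7525)
  (0,1): δ = 130.50°  ·
  (0,2): δ = 71.89°  ·
  (0,3): δ = 24.78°  ✓
  (0,4): δ = 7.45°  ✓
  (0,5): δ = 82.09°  ·
  (1,2): δ = 121.40°  ·
  (1,3): δ = 74.28°  ·
  (1,4): δ = 42.06°  ✓
  (1,5): δ = 32.59°  ✓
  (2,3): δ = 132.89°  ·
  (2,4): δ = 100.66°  ·
  (2,5): δ = 26.02°  ✓
  (3,4): δ = 147.77°  ·
  (3,5): δ = 73.13°  ·
  (4,5): δ = 105.35°  ·
antipodal pairs: 5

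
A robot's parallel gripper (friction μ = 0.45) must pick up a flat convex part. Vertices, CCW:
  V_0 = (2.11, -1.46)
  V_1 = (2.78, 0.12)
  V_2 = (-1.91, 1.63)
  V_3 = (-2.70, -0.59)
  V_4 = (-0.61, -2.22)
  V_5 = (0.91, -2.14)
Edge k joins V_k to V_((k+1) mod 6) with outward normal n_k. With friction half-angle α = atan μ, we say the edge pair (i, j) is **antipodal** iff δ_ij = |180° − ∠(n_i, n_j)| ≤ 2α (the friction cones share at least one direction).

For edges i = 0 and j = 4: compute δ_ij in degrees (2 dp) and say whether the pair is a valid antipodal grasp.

α = atan 0.45 = 24.23°;  2α = 48.46°
edge 0: e_0 = (+0.67, +1.58);  n_0 = (+0.9206, -0.3904)
edge 4: e_4 = (+1.52, +0.08);  n_4 = (+0.0526, -0.9986)
∠(n_0, n_4) = 64.01°
δ = |180° − 64.01°| = 115.99°
115.99° > 2α = 48.46°  →  invalid

δ = 115.99°, invalid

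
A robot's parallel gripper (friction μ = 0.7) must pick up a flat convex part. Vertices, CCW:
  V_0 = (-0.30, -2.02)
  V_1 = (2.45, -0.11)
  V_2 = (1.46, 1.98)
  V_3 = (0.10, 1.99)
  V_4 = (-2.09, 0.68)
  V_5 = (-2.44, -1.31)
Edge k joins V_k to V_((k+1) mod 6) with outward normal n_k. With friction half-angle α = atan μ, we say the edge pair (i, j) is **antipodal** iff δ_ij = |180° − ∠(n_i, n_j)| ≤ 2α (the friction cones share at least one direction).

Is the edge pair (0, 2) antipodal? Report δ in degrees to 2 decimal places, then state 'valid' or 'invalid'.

α = atan 0.7 = 34.99°;  2α = 69.98°
edge 0: e_0 = (+2.75, +1.91);  n_0 = (+0.5705, -0.8213)
edge 2: e_2 = (-1.36, +0.01);  n_2 = (+0.0074, +1.0000)
∠(n_0, n_2) = 144.80°
δ = |180° − 144.80°| = 35.20°
35.20° ≤ 2α = 69.98°  →  valid

δ = 35.20°, valid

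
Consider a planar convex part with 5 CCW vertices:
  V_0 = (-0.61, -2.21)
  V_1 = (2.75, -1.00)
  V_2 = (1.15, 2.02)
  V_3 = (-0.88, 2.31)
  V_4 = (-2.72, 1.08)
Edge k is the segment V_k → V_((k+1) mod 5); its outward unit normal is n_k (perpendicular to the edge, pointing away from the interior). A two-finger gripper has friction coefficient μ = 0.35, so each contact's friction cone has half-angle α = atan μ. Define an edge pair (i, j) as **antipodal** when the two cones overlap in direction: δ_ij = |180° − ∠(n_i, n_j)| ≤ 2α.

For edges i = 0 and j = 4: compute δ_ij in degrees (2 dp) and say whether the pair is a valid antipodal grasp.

δ = 102.87°, invalid

α = atan 0.35 = 19.29°;  2α = 38.58°
edge 0: e_0 = (+3.36, +1.21);  n_0 = (+0.3388, -0.9409)
edge 4: e_4 = (+2.11, -3.29);  n_4 = (-0.8418, -0.5399)
∠(n_0, n_4) = 77.13°
δ = |180° − 77.13°| = 102.87°
102.87° > 2α = 38.58°  →  invalid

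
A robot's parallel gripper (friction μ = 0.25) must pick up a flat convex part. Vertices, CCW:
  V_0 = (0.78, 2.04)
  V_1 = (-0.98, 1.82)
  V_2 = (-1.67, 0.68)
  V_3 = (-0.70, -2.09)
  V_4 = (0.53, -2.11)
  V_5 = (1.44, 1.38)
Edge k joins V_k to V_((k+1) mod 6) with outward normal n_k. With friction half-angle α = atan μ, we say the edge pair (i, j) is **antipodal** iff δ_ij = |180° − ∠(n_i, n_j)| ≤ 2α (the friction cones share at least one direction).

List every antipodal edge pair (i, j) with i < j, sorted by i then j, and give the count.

α = atan 0.25 = 14.04°;  2α = 28.07°
n_0 = (-0.1240, +0.9923)
n_1 = (-0.8555, +0.5178)
n_2 = (-0.9438, -0.3305)
n_3 = (-0.0163, -0.9999)
n_4 = (+0.9676, -0.2523)
n_5 = (+0.7071, +0.7071)
  (0,1): δ = 128.31°  ·
  (0,2): δ = 77.83°  ·
  (0,3): δ = 8.06°  ✓
  (0,4): δ = 68.26°  ·
  (0,5): δ = 127.87°  ·
  (1,2): δ = 129.52°  ·
  (1,3): δ = 59.75°  ·
  (1,4): δ = 16.57°  ✓
  (1,5): δ = 76.18°  ·
  (2,3): δ = 110.23°  ·
  (2,4): δ = 33.91°  ·
  (2,5): δ = 25.70°  ✓
  (3,4): δ = 103.68°  ·
  (3,5): δ = 44.07°  ·
  (4,5): δ = 120.39°  ·
antipodal pairs: 3

count = 3; pairs: (0,3), (1,4), (2,5)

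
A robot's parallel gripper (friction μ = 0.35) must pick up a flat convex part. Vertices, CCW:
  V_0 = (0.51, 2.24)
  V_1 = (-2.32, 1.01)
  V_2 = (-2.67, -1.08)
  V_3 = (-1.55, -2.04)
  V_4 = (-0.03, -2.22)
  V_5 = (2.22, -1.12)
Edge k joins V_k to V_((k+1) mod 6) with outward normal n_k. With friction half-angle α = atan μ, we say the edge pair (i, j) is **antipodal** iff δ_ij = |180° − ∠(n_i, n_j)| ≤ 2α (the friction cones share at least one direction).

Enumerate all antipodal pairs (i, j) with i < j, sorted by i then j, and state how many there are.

count = 4; pairs: (0,3), (0,4), (1,5), (2,5)

α = atan 0.35 = 19.29°;  2α = 38.58°
n_0 = (-0.3986, +0.9171)
n_1 = (-0.9863, +0.1652)
n_2 = (-0.6508, -0.7593)
n_3 = (-0.1176, -0.9931)
n_4 = (+0.4392, -0.8984)
n_5 = (+0.8912, +0.4536)
  (0,1): δ = 123.00°  ·
  (0,2): δ = 64.09°  ·
  (0,3): δ = 30.24°  ✓
  (0,4): δ = 2.56°  ✓
  (0,5): δ = 93.48°  ·
  (1,2): δ = 121.09°  ·
  (1,3): δ = 87.25°  ·
  (1,4): δ = 54.44°  ·
  (1,5): δ = 36.48°  ✓
  (2,3): δ = 146.15°  ·
  (2,4): δ = 113.35°  ·
  (2,5): δ = 22.43°  ✓
  (3,4): δ = 147.19°  ·
  (3,5): δ = 56.27°  ·
  (4,5): δ = 89.08°  ·
antipodal pairs: 4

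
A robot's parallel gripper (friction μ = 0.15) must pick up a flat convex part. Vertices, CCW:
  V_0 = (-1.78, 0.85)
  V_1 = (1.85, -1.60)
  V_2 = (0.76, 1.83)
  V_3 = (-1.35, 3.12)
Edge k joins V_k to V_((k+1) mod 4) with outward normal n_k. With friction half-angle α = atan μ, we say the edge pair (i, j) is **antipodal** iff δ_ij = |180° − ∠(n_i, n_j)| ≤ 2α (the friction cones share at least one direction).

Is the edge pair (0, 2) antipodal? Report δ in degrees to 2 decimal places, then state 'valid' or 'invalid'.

δ = 2.58°, valid

α = atan 0.15 = 8.53°;  2α = 17.06°
edge 0: e_0 = (+3.63, -2.45);  n_0 = (-0.5594, -0.8289)
edge 2: e_2 = (-2.11, +1.29);  n_2 = (+0.5216, +0.8532)
∠(n_0, n_2) = 177.42°
δ = |180° − 177.42°| = 2.58°
2.58° ≤ 2α = 17.06°  →  valid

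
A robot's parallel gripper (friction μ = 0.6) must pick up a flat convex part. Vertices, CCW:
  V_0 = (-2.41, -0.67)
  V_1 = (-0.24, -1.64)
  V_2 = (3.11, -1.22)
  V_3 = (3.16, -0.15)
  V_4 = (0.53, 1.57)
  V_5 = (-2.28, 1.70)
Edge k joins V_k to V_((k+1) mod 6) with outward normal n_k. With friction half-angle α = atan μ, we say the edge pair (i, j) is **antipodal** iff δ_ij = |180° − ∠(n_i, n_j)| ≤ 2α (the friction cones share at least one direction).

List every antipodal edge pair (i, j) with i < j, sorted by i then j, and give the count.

α = atan 0.6 = 30.96°;  2α = 61.93°
n_0 = (-0.4081, -0.9129)
n_1 = (+0.1244, -0.9922)
n_2 = (+0.9989, -0.0467)
n_3 = (+0.5473, +0.8369)
n_4 = (+0.0462, +0.9989)
n_5 = (-0.9985, +0.0548)
  (0,1): δ = 148.77°  ·
  (0,2): δ = 68.59°  ·
  (0,3): δ = 9.10°  ✓
  (0,4): δ = 21.44°  ✓
  (0,5): δ = 110.95°  ·
  (1,2): δ = 99.82°  ·
  (1,3): δ = 40.33°  ✓
  (1,4): δ = 9.79°  ✓
  (1,5): δ = 79.71°  ·
  (2,3): δ = 120.51°  ·
  (2,4): δ = 89.97°  ·
  (2,5): δ = 0.46°  ✓
  (3,4): δ = 149.46°  ·
  (3,5): δ = 59.96°  ✓
  (4,5): δ = 90.49°  ·
antipodal pairs: 6

count = 6; pairs: (0,3), (0,4), (1,3), (1,4), (2,5), (3,5)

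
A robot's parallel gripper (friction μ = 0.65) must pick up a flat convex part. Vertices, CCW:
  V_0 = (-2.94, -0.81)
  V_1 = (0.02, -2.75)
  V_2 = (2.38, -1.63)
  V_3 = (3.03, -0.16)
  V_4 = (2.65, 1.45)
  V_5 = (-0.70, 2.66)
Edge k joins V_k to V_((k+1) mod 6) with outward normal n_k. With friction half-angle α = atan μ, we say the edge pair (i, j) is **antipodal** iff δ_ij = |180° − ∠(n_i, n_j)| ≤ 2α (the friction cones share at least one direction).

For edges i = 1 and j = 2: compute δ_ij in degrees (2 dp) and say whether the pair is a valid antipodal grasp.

α = atan 0.65 = 33.02°;  2α = 66.05°
edge 1: e_1 = (+2.36, +1.12);  n_1 = (+0.4287, -0.9034)
edge 2: e_2 = (+0.65, +1.47);  n_2 = (+0.9146, -0.4044)
∠(n_1, n_2) = 40.76°
δ = |180° − 40.76°| = 139.24°
139.24° > 2α = 66.05°  →  invalid

δ = 139.24°, invalid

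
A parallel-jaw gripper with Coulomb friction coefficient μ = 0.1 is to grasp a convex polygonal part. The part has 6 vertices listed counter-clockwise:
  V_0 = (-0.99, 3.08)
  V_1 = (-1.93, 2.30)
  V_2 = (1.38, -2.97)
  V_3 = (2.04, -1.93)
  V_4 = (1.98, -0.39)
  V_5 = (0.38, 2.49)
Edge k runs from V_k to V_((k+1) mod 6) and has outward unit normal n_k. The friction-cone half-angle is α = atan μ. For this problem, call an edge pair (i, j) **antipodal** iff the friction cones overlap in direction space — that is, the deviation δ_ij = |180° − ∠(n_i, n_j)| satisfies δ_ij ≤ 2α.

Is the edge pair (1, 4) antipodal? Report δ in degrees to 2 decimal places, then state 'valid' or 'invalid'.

δ = 3.08°, valid

α = atan 0.1 = 5.71°;  2α = 11.42°
edge 1: e_1 = (+3.31, -5.27);  n_1 = (-0.8468, -0.5319)
edge 4: e_4 = (-1.60, +2.88);  n_4 = (+0.8742, +0.4856)
∠(n_1, n_4) = 176.92°
δ = |180° − 176.92°| = 3.08°
3.08° ≤ 2α = 11.42°  →  valid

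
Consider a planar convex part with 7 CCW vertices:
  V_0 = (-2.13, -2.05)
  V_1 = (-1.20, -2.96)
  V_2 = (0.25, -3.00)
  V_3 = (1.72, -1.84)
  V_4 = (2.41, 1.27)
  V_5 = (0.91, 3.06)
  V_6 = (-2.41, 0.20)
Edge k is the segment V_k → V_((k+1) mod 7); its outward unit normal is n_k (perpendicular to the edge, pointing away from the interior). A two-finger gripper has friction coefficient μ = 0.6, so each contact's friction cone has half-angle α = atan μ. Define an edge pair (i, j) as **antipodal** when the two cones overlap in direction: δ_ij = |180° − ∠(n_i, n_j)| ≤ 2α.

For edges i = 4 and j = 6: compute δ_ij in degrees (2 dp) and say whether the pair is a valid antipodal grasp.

α = atan 0.6 = 30.96°;  2α = 61.93°
edge 4: e_4 = (-1.50, +1.79);  n_4 = (+0.7665, +0.6423)
edge 6: e_6 = (+0.28, -2.25);  n_6 = (-0.9923, -0.1235)
∠(n_4, n_6) = 147.13°
δ = |180° − 147.13°| = 32.87°
32.87° ≤ 2α = 61.93°  →  valid

δ = 32.87°, valid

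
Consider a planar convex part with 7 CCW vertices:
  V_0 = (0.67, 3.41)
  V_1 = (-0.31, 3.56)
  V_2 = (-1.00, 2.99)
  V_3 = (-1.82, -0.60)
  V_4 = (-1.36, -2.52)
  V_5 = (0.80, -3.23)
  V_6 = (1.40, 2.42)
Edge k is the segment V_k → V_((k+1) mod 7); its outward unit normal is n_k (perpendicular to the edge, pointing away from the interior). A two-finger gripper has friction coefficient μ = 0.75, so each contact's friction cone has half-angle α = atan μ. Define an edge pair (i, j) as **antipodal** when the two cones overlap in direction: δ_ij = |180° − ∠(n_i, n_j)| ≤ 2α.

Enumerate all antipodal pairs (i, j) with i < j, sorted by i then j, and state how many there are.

α = atan 0.75 = 36.87°;  2α = 73.74°
n_0 = (+0.1513, +0.9885)
n_1 = (-0.6369, +0.7710)
n_2 = (-0.9749, +0.2227)
n_3 = (-0.9725, -0.2330)
n_4 = (-0.3123, -0.9500)
n_5 = (+0.9944, -0.1056)
n_6 = (+0.8049, +0.5935)
  (0,1): δ = 131.74°  ·
  (0,2): δ = 94.16°  ·
  (0,3): δ = 67.82°  ✓
  (0,4): δ = 9.49°  ✓
  (0,5): δ = 92.64°  ·
  (0,6): δ = 135.11°  ·
  (1,2): δ = 142.43°  ·
  (1,3): δ = 116.09°  ·
  (1,4): δ = 57.76°  ✓
  (1,5): δ = 44.38°  ✓
  (1,6): δ = 86.84°  ·
  (2,3): δ = 153.66°  ·
  (2,4): δ = 95.33°  ·
  (2,5): δ = 6.80°  ✓
  (2,6): δ = 49.27°  ✓
  (3,4): δ = 121.67°  ·
  (3,5): δ = 19.53°  ✓
  (3,6): δ = 22.93°  ✓
  (4,5): δ = 77.87°  ·
  (4,6): δ = 35.40°  ✓
  (5,6): δ = 137.53°  ·
antipodal pairs: 9

count = 9; pairs: (0,3), (0,4), (1,4), (1,5), (2,5), (2,6), (3,5), (3,6), (4,6)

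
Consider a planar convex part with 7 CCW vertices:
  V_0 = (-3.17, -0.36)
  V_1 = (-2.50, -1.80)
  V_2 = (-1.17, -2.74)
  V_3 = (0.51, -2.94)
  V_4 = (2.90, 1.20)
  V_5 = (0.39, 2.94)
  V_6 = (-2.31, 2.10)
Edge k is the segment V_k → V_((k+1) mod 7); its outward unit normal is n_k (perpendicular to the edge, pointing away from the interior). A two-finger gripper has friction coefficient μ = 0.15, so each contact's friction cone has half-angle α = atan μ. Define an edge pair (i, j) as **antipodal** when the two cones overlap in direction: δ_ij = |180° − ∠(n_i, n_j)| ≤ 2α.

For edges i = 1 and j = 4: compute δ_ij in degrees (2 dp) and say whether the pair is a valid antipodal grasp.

α = atan 0.15 = 8.53°;  2α = 17.06°
edge 1: e_1 = (+1.33, -0.94);  n_1 = (-0.5772, -0.8166)
edge 4: e_4 = (-2.51, +1.74);  n_4 = (+0.5697, +0.8218)
∠(n_1, n_4) = 179.48°
δ = |180° − 179.48°| = 0.52°
0.52° ≤ 2α = 17.06°  →  valid

δ = 0.52°, valid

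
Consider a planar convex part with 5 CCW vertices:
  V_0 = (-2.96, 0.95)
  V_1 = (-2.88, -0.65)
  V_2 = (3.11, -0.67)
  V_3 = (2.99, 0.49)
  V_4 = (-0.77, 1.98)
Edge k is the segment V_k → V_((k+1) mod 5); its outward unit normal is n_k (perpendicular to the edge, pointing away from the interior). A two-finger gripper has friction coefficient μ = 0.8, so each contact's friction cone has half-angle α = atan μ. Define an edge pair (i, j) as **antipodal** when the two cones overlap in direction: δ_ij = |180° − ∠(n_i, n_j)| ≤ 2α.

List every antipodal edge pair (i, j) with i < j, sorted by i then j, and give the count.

α = atan 0.8 = 38.66°;  2α = 77.32°
n_0 = (-0.9988, -0.0499)
n_1 = (-0.0033, -1.0000)
n_2 = (+0.9947, +0.1029)
n_3 = (+0.3684, +0.9297)
n_4 = (-0.4256, +0.9049)
  (0,1): δ = 93.05°  ·
  (0,2): δ = 3.04°  ✓
  (0,3): δ = 65.52°  ✓
  (0,4): δ = 112.33°  ·
  (1,2): δ = 83.90°  ·
  (1,3): δ = 21.43°  ✓
  (1,4): δ = 25.38°  ✓
  (2,3): δ = 117.52°  ·
  (2,4): δ = 70.72°  ✓
  (3,4): δ = 133.19°  ·
antipodal pairs: 5

count = 5; pairs: (0,2), (0,3), (1,3), (1,4), (2,4)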